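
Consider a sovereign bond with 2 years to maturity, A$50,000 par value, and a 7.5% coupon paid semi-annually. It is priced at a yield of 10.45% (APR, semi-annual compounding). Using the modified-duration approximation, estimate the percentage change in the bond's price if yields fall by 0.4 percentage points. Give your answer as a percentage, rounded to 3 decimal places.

Periodic yield y = 0.05225. Modified duration first:
  t   CF        PV=CF/(1+0.05225)^t    t·PV
  1     1,875.00     1,781.8959     1,781.8959
  2     1,875.00     1,693.4150     3,386.8300
  3     1,875.00     1,609.3276     4,827.9829
  4    51,875.00    42,313.8334   169,255.3337
  Σ                 47,398.4720   179,252.0425
P = 47,398.4720; D_Mac = 3.78181 half-year periods = 1.89091 yrs; D_mod = 1.89091/(1+0.05225) = 1.79701 yrs.
ΔP/P ≈ -D_mod · Δy = -1.79701 × (-0.004) = +0.007188 = +0.7188%.

+0.719%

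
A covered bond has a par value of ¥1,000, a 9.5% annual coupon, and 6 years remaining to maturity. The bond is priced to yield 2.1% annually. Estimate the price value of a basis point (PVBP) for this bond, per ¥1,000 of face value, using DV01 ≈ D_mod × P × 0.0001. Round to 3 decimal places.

Periodic yield y = 0.021.
  t   CF        PV=CF/(1+0.021)^t    t·PV
  1        95.00        93.0460        93.0460
  2        95.00        91.1323       182.2645
  3        95.00        89.2578       267.7735
  4        95.00        87.4220       349.6879
  5        95.00        85.6239       428.1194
  6     1,095.00       966.6287     5,799.7719
  Σ                  1,413.1106     7,120.6633
P = 1,413.1106; D_Mac = 5.03900 yrs; D_mod = 4.93536 yrs.
DV01 ≈ 4.93536 × 1,413.1106 × 0.0001 = 0.697421.

¥0.697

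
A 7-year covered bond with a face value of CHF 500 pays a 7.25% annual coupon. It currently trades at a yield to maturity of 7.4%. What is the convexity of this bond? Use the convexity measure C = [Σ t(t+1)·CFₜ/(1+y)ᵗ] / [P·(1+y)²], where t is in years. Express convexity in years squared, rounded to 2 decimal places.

36.92

With y = 0.074:
  t   CF        PV=CF/(1+0.074)^t    t·PV        t(t+1)·PV
  1        36.25        33.7523        33.7523          67.5047
  2        36.25        31.4267        62.8535         188.5605
  3        36.25        29.2614        87.7842         351.1369
  4        36.25        27.2453       108.9810         544.9051
  5        36.25        25.3680       126.8401         761.0407
  6        36.25        23.6201       141.7208         992.0455
  7       536.25       325.3399     2,277.3793      18,219.0347
  Σ                    496.0138     2,839.3113      21,124.2280
P = 496.0138.
Convexity = Σ t(t+1)·PV / [P·(1+y)²] = 21,124.2280 / (496.0138 × 1.153476) = 36.92143.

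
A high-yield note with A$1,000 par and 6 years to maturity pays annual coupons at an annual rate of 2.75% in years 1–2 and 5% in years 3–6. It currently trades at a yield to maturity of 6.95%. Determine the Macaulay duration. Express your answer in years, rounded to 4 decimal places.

5.4695 years

Periodic yield y = 0.0695. Discount each cash flow and weight by its year:
  t   CF        PV=CF/(1+0.0695)^t    t·PV
  1        27.50        25.7129        25.7129
  2        27.50        24.0420        48.0841
  3        50.00        40.8722       122.6165
  4        50.00        38.2161       152.8646
  5        50.00        35.7327       178.6636
  6     1,050.00       701.6242     4,209.7453
  Σ                    866.2002     4,737.6869
Price P = Σ PV = 866.2002.
Macaulay duration = Σ(t·PV) / P = 4,737.6869 / 866.2002 = 5.46951 years.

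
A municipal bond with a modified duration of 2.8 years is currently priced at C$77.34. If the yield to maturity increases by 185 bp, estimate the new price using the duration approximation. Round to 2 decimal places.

C$73.33

Duration approximation: ΔP/P ≈ -D_mod · Δy = -2.8 × (+0.0185) = -0.051800.
New price ≈ 77.34 × (1 - 0.051800) = 73.333788.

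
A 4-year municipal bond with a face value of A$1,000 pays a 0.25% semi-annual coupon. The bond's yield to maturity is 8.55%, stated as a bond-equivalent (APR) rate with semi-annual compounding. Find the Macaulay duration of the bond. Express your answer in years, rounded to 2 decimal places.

Periodic yield y = 0.04275. Discount each cash flow and weight by its period:
  t   CF        PV=CF/(1+0.04275)^t    t·PV
  1         1.25         1.1988         1.1988
  2         1.25         1.1496         2.2992
  3         1.25         1.1025         3.3074
  4         1.25         1.0573         4.2291
  5         1.25         1.0139         5.0697
  6         1.25         0.9724         5.8342
  7         1.25         0.9325         6.5275
  8     1,001.25       716.3099     5,730.4790
  Σ                    723.7368     5,758.9449
Price P = Σ PV = 723.7368.
Macaulay duration = Σ(t·PV) / P = 5,758.9449 / 723.7368 = 7.95724 half-year periods.
In years: 7.95724 / 2 = 3.97862 years.

3.98 years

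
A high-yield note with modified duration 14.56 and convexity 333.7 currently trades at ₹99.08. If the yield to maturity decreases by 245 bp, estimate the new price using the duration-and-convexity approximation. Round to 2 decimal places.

₹144.35

Duration effect: -D_mod·Δy = -14.56 × (-0.0245) = +0.356720
Convexity effect: ½·C·(Δy)² = 0.5 × 333.7 × (-0.0245)² = +0.1001517125
ΔP/P ≈ +0.356720 + 0.1001517125 = +0.4568717125
New price ≈ 99.08 × (1 + 0.4568717125) = 144.3468492745.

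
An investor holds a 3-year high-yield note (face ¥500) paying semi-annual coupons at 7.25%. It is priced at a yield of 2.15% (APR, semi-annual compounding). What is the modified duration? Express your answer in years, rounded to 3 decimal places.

Periodic yield y = 0.01075. First find Macaulay duration:
  t   CF        PV=CF/(1+0.01075)^t    t·PV
  1       18.125        17.9322        17.9322
  2       18.125        17.7415        35.4830
  3       18.125        17.5528        52.6584
  4       18.125        17.3661        69.4645
  5       18.125        17.1814        85.9071
  6      518.125       485.9281     2,915.5688
  Σ                    573.7022     3,177.0142
P = 573.7022; Macaulay duration = 3,177.0142 / 573.7022 = 5.53774 half-year periods = 2.76887 years.
Modified duration = D_Mac / (1 + y) = 2.76887 / 1.01075 = 2.73942 years.

2.739 years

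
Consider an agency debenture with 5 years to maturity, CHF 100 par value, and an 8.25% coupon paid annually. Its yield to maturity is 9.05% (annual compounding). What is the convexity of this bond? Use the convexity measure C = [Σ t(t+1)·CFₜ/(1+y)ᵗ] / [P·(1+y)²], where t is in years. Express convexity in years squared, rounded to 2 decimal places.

With y = 0.0905:
  t   CF        PV=CF/(1+0.0905)^t    t·PV        t(t+1)·PV
  1         8.25         7.5653         7.5653          15.1307
  2         8.25         6.9375        13.8750          41.6250
  3         8.25         6.3618        19.0853          76.3411
  4         8.25         5.8338        23.3352         116.6759
  5       108.25        70.1939       350.9696       2,105.8179
  Σ                     96.8923       414.8304       2,355.5905
P = 96.8923.
Convexity = Σ t(t+1)·PV / [P·(1+y)²] = 2,355.5905 / (96.8923 × 1.189190) = 20.44368.

20.44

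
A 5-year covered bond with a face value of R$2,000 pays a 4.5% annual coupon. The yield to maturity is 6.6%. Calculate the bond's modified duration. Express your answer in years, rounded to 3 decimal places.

4.283 years

Periodic yield y = 0.066. First find Macaulay duration:
  t   CF        PV=CF/(1+0.066)^t    t·PV
  1        90.00        84.4278        84.4278
  2        90.00        79.2005       158.4011
  3        90.00        74.2969       222.8908
  4        90.00        69.6969       278.7877
  5     2,090.00     1,518.3093     7,591.5467
  Σ                  1,825.9315     8,336.0541
P = 1,825.9315; Macaulay duration = 8,336.0541 / 1,825.9315 = 4.56537 years.
Modified duration = D_Mac / (1 + y) = 4.56537 / 1.066 = 4.28271 years.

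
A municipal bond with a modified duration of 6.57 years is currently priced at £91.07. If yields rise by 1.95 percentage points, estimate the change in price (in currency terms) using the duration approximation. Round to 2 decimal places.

Duration approximation: ΔP/P ≈ -D_mod · Δy = -6.57 × (+0.0195) = -0.128115.
ΔP ≈ 91.07 × (-0.128115) = -11.66743305.

-£11.67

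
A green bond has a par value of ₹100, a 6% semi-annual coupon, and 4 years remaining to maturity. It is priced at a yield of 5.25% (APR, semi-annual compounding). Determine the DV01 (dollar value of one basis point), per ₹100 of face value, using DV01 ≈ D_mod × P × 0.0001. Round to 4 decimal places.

₹0.0362

Periodic yield y = 0.02625.
  t   CF        PV=CF/(1+0.02625)^t    t·PV
  1         3.00         2.9233         2.9233
  2         3.00         2.8485         5.6970
  3         3.00         2.7756         8.3269
  4         3.00         2.7046        10.8185
  5         3.00         2.6355        13.1773
  6         3.00         2.5680        15.4083
  7         3.00         2.5024        17.5165
  8       103.00        83.7167       669.7332
  Σ                    102.6745       743.6009
P = 102.6745; D_Mac = 7.24231 half-year periods = 3.62116 yrs; D_mod = 3.52853 yrs.
DV01 ≈ 3.52853 × 102.6745 × 0.0001 = 0.036229.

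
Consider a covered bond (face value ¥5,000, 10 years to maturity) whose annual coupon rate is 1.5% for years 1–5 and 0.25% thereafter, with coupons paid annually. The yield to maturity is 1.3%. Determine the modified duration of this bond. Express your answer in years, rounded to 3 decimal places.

9.328 years

Periodic yield y = 0.013. First find Macaulay duration:
  t   CF        PV=CF/(1+0.013)^t    t·PV
  1        75.00        74.0375        74.0375
  2        75.00        73.0874       146.1748
  3        75.00        72.1494       216.4483
  4        75.00        71.2235       284.8941
  5        75.00        70.3095       351.5475
  6        12.50        11.5679        69.4072
  7        12.50        11.4194        79.9359
  8        12.50        11.2729        90.1829
  9        12.50        11.1282       100.1538
  10    5,012.50     4,405.1422    44,051.4220
  Σ                  4,811.3379    45,464.2041
P = 4,811.3379; Macaulay duration = 45,464.2041 / 4,811.3379 = 9.44939 years.
Modified duration = D_Mac / (1 + y) = 9.44939 / 1.013 = 9.32812 years.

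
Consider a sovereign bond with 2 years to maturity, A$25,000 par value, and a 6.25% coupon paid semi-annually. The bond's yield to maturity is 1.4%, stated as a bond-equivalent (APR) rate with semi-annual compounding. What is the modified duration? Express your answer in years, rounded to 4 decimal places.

1.9021 years

Periodic yield y = 0.007. First find Macaulay duration:
  t   CF        PV=CF/(1+0.007)^t    t·PV
  1       781.25       775.8193       775.8193
  2       781.25       770.4263     1,540.8526
  3       781.25       765.0708     2,295.2124
  4    25,781.25    25,071.8331   100,287.3324
  Σ                 27,383.1494   104,899.2166
P = 27,383.1494; Macaulay duration = 104,899.2166 / 27,383.1494 = 3.83079 half-year periods = 1.91540 years.
Modified duration = D_Mac / (1 + y) = 1.91540 / 1.007 = 1.90208 years.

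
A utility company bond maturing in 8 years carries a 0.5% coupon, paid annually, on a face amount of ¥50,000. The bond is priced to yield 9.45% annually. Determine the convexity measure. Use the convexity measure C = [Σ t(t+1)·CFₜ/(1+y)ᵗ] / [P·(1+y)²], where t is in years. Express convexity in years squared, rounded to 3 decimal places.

58.038

With y = 0.0945:
  t   CF        PV=CF/(1+0.0945)^t    t·PV        t(t+1)·PV
  1       250.00       228.4148       228.4148         456.8296
  2       250.00       208.6933       417.3866       1,252.1597
  3       250.00       190.6745       572.0236       2,288.0945
  4       250.00       174.2116       696.8462       3,484.2310
  5       250.00       159.1700       795.8499       4,775.0996
  6       250.00       145.4271       872.5627       6,107.9392
  7       250.00       132.8708       930.0958       7,440.7665
  8    50,250.00    24,401.1300   195,209.0401   1,756,881.3607
  Σ                 25,640.5921   199,722.2198   1,782,686.4807
P = 25,640.5921.
Convexity = Σ t(t+1)·PV / [P·(1+y)²] = 1,782,686.4807 / (25,640.5921 × 1.197930) = 58.03839.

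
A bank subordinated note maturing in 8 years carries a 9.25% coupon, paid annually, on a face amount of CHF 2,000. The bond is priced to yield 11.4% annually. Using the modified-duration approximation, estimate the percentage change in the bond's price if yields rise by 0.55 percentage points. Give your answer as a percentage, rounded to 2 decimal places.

Periodic yield y = 0.114. Modified duration first:
  t   CF        PV=CF/(1+0.114)^t    t·PV
  1       185.00       166.0682       166.0682
  2       185.00       149.0738       298.1476
  3       185.00       133.8185       401.4555
  4       185.00       120.1243       480.4973
  5       185.00       107.8315       539.1577
  6       185.00        96.7967       580.7802
  7       185.00        86.8911       608.2378
  8     2,185.00       921.2339     7,369.8713
  Σ                  1,781.8381    10,444.2156
P = 1,781.8381; D_Mac = 5.86148 yrs; D_mod = 5.86148/(1+0.114) = 5.26166 yrs.
ΔP/P ≈ -D_mod · Δy = -5.26166 × (+0.0055) = -0.028939 = -2.8939%.

-2.89%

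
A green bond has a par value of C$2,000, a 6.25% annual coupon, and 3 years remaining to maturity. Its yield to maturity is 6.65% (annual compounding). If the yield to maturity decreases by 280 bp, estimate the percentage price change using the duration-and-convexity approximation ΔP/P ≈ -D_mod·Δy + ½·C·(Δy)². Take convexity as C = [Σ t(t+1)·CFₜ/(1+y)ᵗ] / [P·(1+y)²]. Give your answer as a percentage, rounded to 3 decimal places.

With y = 0.0665:
  t   CF        PV=CF/(1+0.0665)^t    t·PV        t(t+1)·PV
  1       125.00       117.2058       117.2058         234.4116
  2       125.00       109.8976       219.7952         659.3857
  3     2,125.00     1,751.7671     5,255.3012      21,021.2047
  Σ                  1,978.8705     5,592.3022      21,915.0020
P = 1,978.8705; D_Mac = 2.82601 yrs; D_mod = 2.64980 yrs; C = 9.73649.
Duration effect: -2.64980 × (-0.028) = +0.074194
Convexity effect: 0.5 × 9.73649 × (-0.028)² = +0.0038167
ΔP/P ≈ +0.074194 + 0.0038167 = +0.078011 = +7.8011%.

+7.801%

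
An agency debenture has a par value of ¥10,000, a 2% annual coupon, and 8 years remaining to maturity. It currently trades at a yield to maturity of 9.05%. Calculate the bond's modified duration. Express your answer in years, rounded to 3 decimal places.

Periodic yield y = 0.0905. First find Macaulay duration:
  t   CF        PV=CF/(1+0.0905)^t    t·PV
  1       200.00       183.4021       183.4021
  2       200.00       168.1817       336.3633
  3       200.00       154.2244       462.6731
  4       200.00       141.4254       565.7015
  5       200.00       129.6886       648.4428
  6       200.00       118.9258       713.5546
  7       200.00       109.0562       763.3933
  8    10,200.00     5,100.2893    40,802.3145
  Σ                  6,105.1933    44,475.8452
P = 6,105.1933; Macaulay duration = 44,475.8452 / 6,105.1933 = 7.28492 years.
Modified duration = D_Mac / (1 + y) = 7.28492 / 1.0905 = 6.68035 years.

6.680 years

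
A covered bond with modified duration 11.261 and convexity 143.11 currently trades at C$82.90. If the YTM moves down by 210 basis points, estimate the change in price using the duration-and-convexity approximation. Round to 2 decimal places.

Duration effect: -D_mod·Δy = -11.261 × (-0.021) = +0.236481
Convexity effect: ½·C·(Δy)² = 0.5 × 143.11 × (-0.021)² = +0.031555755
ΔP/P ≈ +0.236481 + 0.031555755 = +0.268036755
ΔP ≈ 82.90 × (+0.268036755) = +22.2202469895.

+C$22.22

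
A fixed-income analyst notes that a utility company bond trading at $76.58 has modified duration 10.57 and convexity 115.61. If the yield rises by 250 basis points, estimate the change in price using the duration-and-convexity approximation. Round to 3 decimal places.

-$17.470

Duration effect: -D_mod·Δy = -10.57 × (+0.025) = -0.264250
Convexity effect: ½·C·(Δy)² = 0.5 × 115.61 × (0.025)² = +0.036128125
ΔP/P ≈ -0.264250 + 0.036128125 = -0.228121875
ΔP ≈ 76.58 × (-0.228121875) = -17.4695731875.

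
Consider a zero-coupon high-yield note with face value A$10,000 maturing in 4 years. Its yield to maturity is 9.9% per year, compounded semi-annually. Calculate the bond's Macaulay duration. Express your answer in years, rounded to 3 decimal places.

4.000 years

A zero-coupon bond has a single cash flow at maturity, so its Macaulay duration equals its maturity: 4 years.
(Equivalently: 8 semi-annual periods ÷ 2 = 4 years.)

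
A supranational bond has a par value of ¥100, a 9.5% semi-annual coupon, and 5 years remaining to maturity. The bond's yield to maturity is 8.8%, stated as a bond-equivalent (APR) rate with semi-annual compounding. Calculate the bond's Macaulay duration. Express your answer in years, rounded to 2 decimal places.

4.11 years

Periodic yield y = 0.044. Discount each cash flow and weight by its period:
  t   CF        PV=CF/(1+0.044)^t    t·PV
  1         4.75         4.5498         4.5498
  2         4.75         4.3581         8.7161
  3         4.75         4.1744        12.5231
  4         4.75         3.9984        15.9938
  5         4.75         3.8299        19.1497
  6         4.75         3.6685        22.0111
  7         4.75         3.5139        24.5973
  8         4.75         3.3658        26.9265
  9         4.75         3.2240        29.0156
  10      104.75        68.1003       681.0030
  Σ                    102.7831       844.4861
Price P = Σ PV = 102.7831.
Macaulay duration = Σ(t·PV) / P = 844.4861 / 102.7831 = 8.21619 half-year periods.
In years: 8.21619 / 2 = 4.10810 years.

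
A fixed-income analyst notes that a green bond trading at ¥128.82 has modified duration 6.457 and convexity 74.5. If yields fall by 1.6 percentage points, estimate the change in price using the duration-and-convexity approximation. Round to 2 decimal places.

+¥14.54

Duration effect: -D_mod·Δy = -6.457 × (-0.016) = +0.103312
Convexity effect: ½·C·(Δy)² = 0.5 × 74.5 × (-0.016)² = +0.0095360
ΔP/P ≈ +0.103312 + 0.0095360 = +0.112848
ΔP ≈ 128.82 × (+0.112848) = +14.53707936.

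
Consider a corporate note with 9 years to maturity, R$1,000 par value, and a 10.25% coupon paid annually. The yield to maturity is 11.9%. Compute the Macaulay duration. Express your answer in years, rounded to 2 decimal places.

Periodic yield y = 0.119. Discount each cash flow and weight by its year:
  t   CF        PV=CF/(1+0.119)^t    t·PV
  1       102.50        91.5996        91.5996
  2       102.50        81.8585       163.7170
  3       102.50        73.1532       219.4597
  4       102.50        65.3738       261.4951
  5       102.50        58.4216       292.1080
  6       102.50        52.2088       313.2525
  7       102.50        46.6566       326.5963
  8       102.50        41.6949       333.5594
  9     1,102.50       400.7816     3,607.0348
  Σ                    911.7487     5,608.8224
Price P = Σ PV = 911.7487.
Macaulay duration = Σ(t·PV) / P = 5,608.8224 / 911.7487 = 6.15172 years.

6.15 years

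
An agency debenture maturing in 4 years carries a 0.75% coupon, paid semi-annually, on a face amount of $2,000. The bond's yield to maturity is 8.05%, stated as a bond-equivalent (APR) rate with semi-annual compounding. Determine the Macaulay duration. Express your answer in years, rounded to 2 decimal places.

Periodic yield y = 0.04025. Discount each cash flow and weight by its period:
  t   CF        PV=CF/(1+0.04025)^t    t·PV
  1         7.50         7.2098         7.2098
  2         7.50         6.9308        13.8617
  3         7.50         6.6627        19.9880
  4         7.50         6.4049        25.6195
  5         7.50         6.1570        30.7852
  6         7.50         5.9188        35.5129
  7         7.50         5.6898        39.8286
  8     2,007.50     1,464.0427    11,712.3420
  Σ                  1,509.0166    11,885.1477
Price P = Σ PV = 1,509.0166.
Macaulay duration = Σ(t·PV) / P = 11,885.1477 / 1,509.0166 = 7.87609 half-year periods.
In years: 7.87609 / 2 = 3.93804 years.

3.94 years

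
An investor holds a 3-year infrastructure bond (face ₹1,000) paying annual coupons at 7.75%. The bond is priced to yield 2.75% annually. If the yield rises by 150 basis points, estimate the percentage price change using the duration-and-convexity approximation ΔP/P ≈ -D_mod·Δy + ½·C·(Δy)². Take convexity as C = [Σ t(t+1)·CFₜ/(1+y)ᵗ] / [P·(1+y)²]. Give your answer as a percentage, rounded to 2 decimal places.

With y = 0.0275:
  t   CF        PV=CF/(1+0.0275)^t    t·PV        t(t+1)·PV
  1        77.50        75.4258        75.4258         150.8516
  2        77.50        73.4071       146.8142         440.4426
  3     1,077.50       993.2802     2,979.8407      11,919.3626
  Σ                  1,142.1131     3,202.0806      12,510.6568
P = 1,142.1131; D_Mac = 2.80365 yrs; D_mod = 2.72861 yrs; C = 10.37546.
Duration effect: -2.72861 × (+0.015) = -0.040929
Convexity effect: 0.5 × 10.37546 × (0.015)² = +0.0011672
ΔP/P ≈ -0.040929 + 0.0011672 = -0.039762 = -3.9762%.

-3.98%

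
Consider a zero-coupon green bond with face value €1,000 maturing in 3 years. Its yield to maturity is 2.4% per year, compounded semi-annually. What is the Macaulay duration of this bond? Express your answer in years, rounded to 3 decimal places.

A zero-coupon bond has a single cash flow at maturity, so its Macaulay duration equals its maturity: 3 years.
(Equivalently: 6 semi-annual periods ÷ 2 = 3 years.)

3.000 years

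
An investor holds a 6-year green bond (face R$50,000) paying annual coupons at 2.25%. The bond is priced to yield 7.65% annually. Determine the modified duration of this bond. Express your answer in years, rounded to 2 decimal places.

5.22 years

Periodic yield y = 0.0765. First find Macaulay duration:
  t   CF        PV=CF/(1+0.0765)^t    t·PV
  1     1,125.00     1,045.0534     1,045.0534
  2     1,125.00       970.7881     1,941.5762
  3     1,125.00       901.8004     2,705.4012
  4     1,125.00       837.7152     3,350.8607
  5     1,125.00       778.1841     3,890.9205
  6    51,125.00    32,851.0395   197,106.2368
  Σ                 37,384.5807   210,040.0489
P = 37,384.5807; Macaulay duration = 210,040.0489 / 37,384.5807 = 5.61836 years.
Modified duration = D_Mac / (1 + y) = 5.61836 / 1.0765 = 5.21910 years.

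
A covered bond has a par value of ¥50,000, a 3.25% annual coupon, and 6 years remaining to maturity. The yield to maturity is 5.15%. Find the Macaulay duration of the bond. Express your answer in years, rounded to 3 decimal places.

5.519 years

Periodic yield y = 0.0515. Discount each cash flow and weight by its year:
  t   CF        PV=CF/(1+0.0515)^t    t·PV
  1     1,625.00     1,545.4113     1,545.4113
  2     1,625.00     1,469.7207     2,939.4414
  3     1,625.00     1,397.7372     4,193.2117
  4     1,625.00     1,329.2793     5,317.1174
  5     1,625.00     1,264.1744     6,320.8718
  6    51,625.00    38,194.8143   229,168.8856
  Σ                 45,201.1372   249,484.9393
Price P = Σ PV = 45,201.1372.
Macaulay duration = Σ(t·PV) / P = 249,484.9393 / 45,201.1372 = 5.51944 years.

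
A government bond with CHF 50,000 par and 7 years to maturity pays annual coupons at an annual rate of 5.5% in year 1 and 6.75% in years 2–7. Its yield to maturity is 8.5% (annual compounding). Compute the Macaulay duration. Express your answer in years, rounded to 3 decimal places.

Periodic yield y = 0.085. Discount each cash flow and weight by its year:
  t   CF        PV=CF/(1+0.085)^t    t·PV
  1     2,750.00     2,534.5622     2,534.5622
  2     3,375.00     2,866.9116     5,733.8232
  3     3,375.00     2,642.3148     7,926.9445
  4     3,375.00     2,435.3132     9,741.2528
  5     3,375.00     2,244.5283    11,222.6415
  6     3,375.00     2,068.6897    12,412.1381
  7    53,375.00    30,152.9440   211,070.6078
  Σ                 44,945.2638   260,641.9701
Price P = Σ PV = 44,945.2638.
Macaulay duration = Σ(t·PV) / P = 260,641.9701 / 44,945.2638 = 5.79910 years.

5.799 years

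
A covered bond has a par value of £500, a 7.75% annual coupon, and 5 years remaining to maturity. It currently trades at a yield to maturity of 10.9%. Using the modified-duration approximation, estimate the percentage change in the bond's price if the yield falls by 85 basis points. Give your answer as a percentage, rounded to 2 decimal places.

Periodic yield y = 0.109. Modified duration first:
  t   CF        PV=CF/(1+0.109)^t    t·PV
  1        38.75        34.9414        34.9414
  2        38.75        31.5071        63.0142
  3        38.75        28.4104        85.2311
  4        38.75        25.6180       102.4721
  5       538.75       321.1660     1,605.8300
  Σ                    441.6429     1,891.4888
P = 441.6429; D_Mac = 4.28285 yrs; D_mod = 4.28285/(1+0.109) = 3.86190 yrs.
ΔP/P ≈ -D_mod · Δy = -3.86190 × (-0.0085) = +0.032826 = +3.2826%.

+3.28%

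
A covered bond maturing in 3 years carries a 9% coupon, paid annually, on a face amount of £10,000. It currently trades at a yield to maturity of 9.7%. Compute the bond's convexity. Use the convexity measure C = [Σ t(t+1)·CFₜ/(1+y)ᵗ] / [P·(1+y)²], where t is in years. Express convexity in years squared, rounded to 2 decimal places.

With y = 0.097:
  t   CF        PV=CF/(1+0.097)^t    t·PV        t(t+1)·PV
  1       900.00       820.4193       820.4193       1,640.8387
  2       900.00       747.8754     1,495.7508       4,487.2525
  3    10,900.00     8,256.7021    24,770.1063      99,080.4251
  Σ                  9,824.9968    27,086.2764     105,208.5162
P = 9,824.9968.
Convexity = Σ t(t+1)·PV / [P·(1+y)²] = 105,208.5162 / (9,824.9968 × 1.203409) = 8.89826.

8.90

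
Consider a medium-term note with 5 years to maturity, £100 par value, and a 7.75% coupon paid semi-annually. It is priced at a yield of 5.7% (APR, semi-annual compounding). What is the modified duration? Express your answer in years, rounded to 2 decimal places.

Periodic yield y = 0.0285. First find Macaulay duration:
  t   CF        PV=CF/(1+0.0285)^t    t·PV
  1        3.875         3.7676         3.7676
  2        3.875         3.6632         7.3264
  3        3.875         3.5617        10.6851
  4        3.875         3.4630        13.8521
  5        3.875         3.3671        16.8353
  6        3.875         3.2738        19.6425
  7        3.875         3.1830        22.2813
  8        3.875         3.0948        24.7587
  9        3.875         3.0091        27.0817
  10     103.875        78.4274       784.2745
  Σ                    108.8108       930.5051
P = 108.8108; Macaulay duration = 930.5051 / 108.8108 = 8.55159 half-year periods = 4.27580 years.
Modified duration = D_Mac / (1 + y) = 4.27580 / 1.0285 = 4.15731 years.

4.16 years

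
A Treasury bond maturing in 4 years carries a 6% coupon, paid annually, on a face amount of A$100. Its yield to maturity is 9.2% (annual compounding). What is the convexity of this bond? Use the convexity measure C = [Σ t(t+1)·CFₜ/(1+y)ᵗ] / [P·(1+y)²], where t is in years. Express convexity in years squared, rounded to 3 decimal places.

14.844

With y = 0.092:
  t   CF        PV=CF/(1+0.092)^t    t·PV        t(t+1)·PV
  1         6.00         5.4945         5.4945          10.9890
  2         6.00         5.0316        10.0632          30.1896
  3         6.00         4.6077        13.8231          55.2923
  4       106.00        74.5444       298.1778       1,490.8890
  Σ                     89.6782       327.5586       1,587.3599
P = 89.6782.
Convexity = Σ t(t+1)·PV / [P·(1+y)²] = 1,587.3599 / (89.6782 × 1.192464) = 14.84373.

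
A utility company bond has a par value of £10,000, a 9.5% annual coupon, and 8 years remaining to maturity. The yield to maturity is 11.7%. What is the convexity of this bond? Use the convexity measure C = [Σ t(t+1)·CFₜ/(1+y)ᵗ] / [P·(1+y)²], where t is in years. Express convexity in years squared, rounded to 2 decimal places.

37.25

With y = 0.117:
  t   CF        PV=CF/(1+0.117)^t    t·PV        t(t+1)·PV
  1       950.00       850.4924       850.4924       1,700.9848
  2       950.00       761.4077     1,522.8154       4,568.4461
  3       950.00       681.6542     2,044.9625       8,179.8499
  4       950.00       610.2544     2,441.0176      12,205.0878
  5       950.00       546.3334     2,731.6669      16,390.0015
  6       950.00       489.1078     2,934.6467      20,542.5266
  7       950.00       437.8763     3,065.1338      24,521.0702
  8    10,950.00     4,518.4422    36,147.5379     325,327.8407
  Σ                  8,895.5683    51,738.2730     413,435.8076
P = 8,895.5683.
Convexity = Σ t(t+1)·PV / [P·(1+y)²] = 413,435.8076 / (8,895.5683 × 1.247689) = 37.25015.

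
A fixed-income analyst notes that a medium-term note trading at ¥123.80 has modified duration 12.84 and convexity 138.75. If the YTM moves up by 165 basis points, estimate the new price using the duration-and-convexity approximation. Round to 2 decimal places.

¥99.91

Duration effect: -D_mod·Δy = -12.84 × (+0.0165) = -0.211860
Convexity effect: ½·C·(Δy)² = 0.5 × 138.75 × (0.0165)² = +0.01888734375
ΔP/P ≈ -0.211860 + 0.01888734375 = -0.19297265625
New price ≈ 123.80 × (1 - 0.19297265625) = 99.90998515625.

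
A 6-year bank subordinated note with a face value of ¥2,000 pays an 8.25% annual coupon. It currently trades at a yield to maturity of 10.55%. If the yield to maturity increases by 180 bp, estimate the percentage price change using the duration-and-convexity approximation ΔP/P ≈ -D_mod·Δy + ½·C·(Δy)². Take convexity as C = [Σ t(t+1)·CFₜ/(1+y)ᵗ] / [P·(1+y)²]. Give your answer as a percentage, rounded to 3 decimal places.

With y = 0.1055:
  t   CF        PV=CF/(1+0.1055)^t    t·PV        t(t+1)·PV
  1       165.00       149.2537       149.2537         298.5075
  2       165.00       135.0102       270.0203         810.0610
  3       165.00       122.1259       366.3776       1,465.5106
  4       165.00       110.4712       441.8847       2,209.4234
  5       165.00        99.9287       499.6435       2,997.8608
  6     2,165.00     1,186.0566     7,116.3397      49,814.3777
  Σ                  1,802.8462     8,843.5195      57,595.7409
P = 1,802.8462; D_Mac = 4.90531 yrs; D_mod = 4.43719 yrs; C = 26.14052.
Duration effect: -4.43719 × (+0.018) = -0.079869
Convexity effect: 0.5 × 26.14052 × (0.018)² = +0.0042348
ΔP/P ≈ -0.079869 + 0.0042348 = -0.075635 = -7.5635%.

-7.563%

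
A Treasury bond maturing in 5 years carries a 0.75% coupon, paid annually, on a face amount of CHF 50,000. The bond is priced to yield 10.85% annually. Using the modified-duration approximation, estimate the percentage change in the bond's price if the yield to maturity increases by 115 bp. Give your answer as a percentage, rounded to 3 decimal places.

-5.085%

Periodic yield y = 0.1085. Modified duration first:
  t   CF        PV=CF/(1+0.1085)^t    t·PV
  1       375.00       338.2950       338.2950
  2       375.00       305.1827       610.3653
  3       375.00       275.3114       825.9342
  4       375.00       248.3639       993.4556
  5    50,375.00    30,097.9261   150,489.6306
  Σ                 31,265.0791   153,257.6807
P = 31,265.0791; D_Mac = 4.90188 yrs; D_mod = 4.90188/(1+0.1085) = 4.42208 yrs.
ΔP/P ≈ -D_mod · Δy = -4.42208 × (+0.0115) = -0.050854 = -5.0854%.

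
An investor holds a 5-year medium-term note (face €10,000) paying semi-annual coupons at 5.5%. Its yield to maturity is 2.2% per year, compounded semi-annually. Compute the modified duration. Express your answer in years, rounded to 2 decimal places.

4.44 years

Periodic yield y = 0.011. First find Macaulay duration:
  t   CF        PV=CF/(1+0.011)^t    t·PV
  1       275.00       272.0079       272.0079
  2       275.00       269.0484       538.0968
  3       275.00       266.1210       798.3631
  4       275.00       263.2256     1,052.9023
  5       275.00       260.3616     1,301.8080
  6       275.00       257.5288     1,545.1726
  7       275.00       254.7268     1,783.0875
  8       275.00       251.9553     2,015.6422
  9       275.00       249.2139     2,242.9253
  10   10,275.00     9,210.2257    92,102.2574
  Σ                 11,554.4150   103,652.2630
P = 11,554.4150; Macaulay duration = 103,652.2630 / 11,554.4150 = 8.97079 half-year periods = 4.48540 years.
Modified duration = D_Mac / (1 + y) = 4.48540 / 1.011 = 4.43659 years.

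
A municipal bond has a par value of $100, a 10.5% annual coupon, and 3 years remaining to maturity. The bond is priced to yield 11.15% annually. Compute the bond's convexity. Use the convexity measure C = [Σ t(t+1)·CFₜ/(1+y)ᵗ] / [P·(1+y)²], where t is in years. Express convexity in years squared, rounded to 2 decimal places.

8.52

With y = 0.1115:
  t   CF        PV=CF/(1+0.1115)^t    t·PV        t(t+1)·PV
  1        10.50         9.4467         9.4467          18.8934
  2        10.50         8.4990        16.9981          50.9943
  3       110.50        80.4700       241.4099         965.6397
  Σ                     98.4157       267.8547       1,035.5274
P = 98.4157.
Convexity = Σ t(t+1)·PV / [P·(1+y)²] = 1,035.5274 / (98.4157 × 1.235432) = 8.51683.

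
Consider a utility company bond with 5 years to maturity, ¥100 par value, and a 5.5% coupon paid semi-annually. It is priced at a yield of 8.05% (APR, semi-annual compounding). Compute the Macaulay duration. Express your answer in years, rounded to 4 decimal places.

4.4007 years

Periodic yield y = 0.04025. Discount each cash flow and weight by its period:
  t   CF        PV=CF/(1+0.04025)^t    t·PV
  1         2.75         2.6436         2.6436
  2         2.75         2.5413         5.0826
  3         2.75         2.4430         7.3289
  4         2.75         2.3485         9.3938
  5         2.75         2.2576        11.2879
  6         2.75         2.1702        13.0214
  7         2.75         2.0863        14.6038
  8         2.75         2.0055        16.0443
  9         2.75         1.9279        17.3514
  10      102.75        69.2476       692.4758
  Σ                     89.6715       789.2336
Price P = Σ PV = 89.6715.
Macaulay duration = Σ(t·PV) / P = 789.2336 / 89.6715 = 8.80139 half-year periods.
In years: 8.80139 / 2 = 4.40070 years.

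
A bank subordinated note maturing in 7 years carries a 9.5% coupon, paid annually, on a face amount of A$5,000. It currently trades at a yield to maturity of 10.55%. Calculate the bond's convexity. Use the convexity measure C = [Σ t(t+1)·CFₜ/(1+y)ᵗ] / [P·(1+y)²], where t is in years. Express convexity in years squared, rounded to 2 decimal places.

With y = 0.1055:
  t   CF        PV=CF/(1+0.1055)^t    t·PV        t(t+1)·PV
  1       475.00       429.6698       429.6698         859.3397
  2       475.00       388.6656       777.3312       2,331.9937
  3       475.00       351.5745     1,054.7235       4,218.8940
  4       475.00       318.0231     1,272.0923       6,360.4613
  5       475.00       287.6735     1,438.3676       8,630.2054
  6       475.00       260.2203     1,561.3216      10,929.2515
  7     5,475.00     2,713.1443    18,992.0102     151,936.0817
  Σ                  4,748.9711    25,525.5162     185,266.2272
P = 4,748.9711.
Convexity = Σ t(t+1)·PV / [P·(1+y)²] = 185,266.2272 / (4,748.9711 × 1.222130) = 31.92120.

31.92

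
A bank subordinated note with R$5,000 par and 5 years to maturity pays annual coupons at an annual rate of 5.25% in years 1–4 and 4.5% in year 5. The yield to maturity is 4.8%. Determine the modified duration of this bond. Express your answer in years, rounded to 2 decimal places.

4.32 years

Periodic yield y = 0.048. First find Macaulay duration:
  t   CF        PV=CF/(1+0.048)^t    t·PV
  1       262.50       250.4771       250.4771
  2       262.50       239.0049       478.0097
  3       262.50       228.0581       684.1742
  4       262.50       217.6127       870.4507
  5     5,225.00     4,133.1378    20,665.6888
  Σ                  5,068.2905    22,948.8006
P = 5,068.2905; Macaulay duration = 22,948.8006 / 5,068.2905 = 4.52792 years.
Modified duration = D_Mac / (1 + y) = 4.52792 / 1.048 = 4.32053 years.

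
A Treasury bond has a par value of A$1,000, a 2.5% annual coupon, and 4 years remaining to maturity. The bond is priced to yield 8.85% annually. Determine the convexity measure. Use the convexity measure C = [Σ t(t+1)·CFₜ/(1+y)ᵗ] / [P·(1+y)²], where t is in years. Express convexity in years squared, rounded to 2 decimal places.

15.96

With y = 0.0885:
  t   CF        PV=CF/(1+0.0885)^t    t·PV        t(t+1)·PV
  1        25.00        22.9674        22.9674          45.9348
  2        25.00        21.1000        42.2001         126.6002
  3        25.00        19.3845        58.1535         232.6141
  4     1,025.00       730.1467     2,920.5868      14,602.9342
  Σ                    793.5986     3,043.9078      15,008.0832
P = 793.5986.
Convexity = Σ t(t+1)·PV / [P·(1+y)²] = 15,008.0832 / (793.5986 × 1.184832) = 15.96127.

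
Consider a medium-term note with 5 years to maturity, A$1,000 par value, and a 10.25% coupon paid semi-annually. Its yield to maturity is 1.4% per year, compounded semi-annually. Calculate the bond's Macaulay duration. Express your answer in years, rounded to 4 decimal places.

4.2116 years

Periodic yield y = 0.007. Discount each cash flow and weight by its period:
  t   CF        PV=CF/(1+0.007)^t    t·PV
  1        51.25        50.8937        50.8937
  2        51.25        50.5400       101.0799
  3        51.25        50.1886       150.5659
  4        51.25        49.8398       199.3591
  5        51.25        49.4933       247.4666
  6        51.25        49.1493       294.8956
  7        51.25        48.8076       341.6533
  8        51.25        48.4683       387.7467
  9        51.25        48.1314       433.1827
  10    1,051.25       980.4181     9,804.1806
  Σ                  1,425.9301    12,011.0242
Price P = Σ PV = 1,425.9301.
Macaulay duration = Σ(t·PV) / P = 12,011.0242 / 1,425.9301 = 8.42329 half-year periods.
In years: 8.42329 / 2 = 4.21165 years.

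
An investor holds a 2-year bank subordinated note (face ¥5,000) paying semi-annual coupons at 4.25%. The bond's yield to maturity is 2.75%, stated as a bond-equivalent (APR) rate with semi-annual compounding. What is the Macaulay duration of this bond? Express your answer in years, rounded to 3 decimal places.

1.939 years

Periodic yield y = 0.01375. Discount each cash flow and weight by its period:
  t   CF        PV=CF/(1+0.01375)^t    t·PV
  1       106.25       104.8089       104.8089
  2       106.25       103.3873       206.7746
  3       106.25       101.9850       305.9550
  4     5,106.25     4,834.8010    19,339.2041
  Σ                  5,144.9822    19,956.7426
Price P = Σ PV = 5,144.9822.
Macaulay duration = Σ(t·PV) / P = 19,956.7426 / 5,144.9822 = 3.87887 half-year periods.
In years: 3.87887 / 2 = 1.93944 years.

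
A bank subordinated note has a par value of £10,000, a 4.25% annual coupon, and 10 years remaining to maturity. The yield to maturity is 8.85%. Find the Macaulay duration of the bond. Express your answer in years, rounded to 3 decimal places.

Periodic yield y = 0.0885. Discount each cash flow and weight by its year:
  t   CF        PV=CF/(1+0.0885)^t    t·PV
  1       425.00       390.4456       390.4456
  2       425.00       358.7006       717.4011
  3       425.00       329.5366       988.6097
  4       425.00       302.7438     1,210.9750
  5       425.00       278.1293     1,390.6466
  6       425.00       255.5161     1,533.0968
  7       425.00       234.7415     1,643.1906
  8       425.00       215.6560     1,725.2477
  9       425.00       198.1221     1,783.0993
  10   10,425.00     4,464.6943    44,646.9432
  Σ                  7,028.2859    56,029.6556
Price P = Σ PV = 7,028.2859.
Macaulay duration = Σ(t·PV) / P = 56,029.6556 / 7,028.2859 = 7.97202 years.

7.972 years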